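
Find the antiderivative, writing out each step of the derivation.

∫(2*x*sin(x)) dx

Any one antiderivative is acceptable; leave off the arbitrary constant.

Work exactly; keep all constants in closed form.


Step 1. Integrate ∫(2*x*sin(x)) dx by parts with u = x, dv = (2*sin(x)) dx, so v = -2*cos(x): now -2*x*cos(x) + ∫(2*cos(x)) dx.
Step 2. Evaluate the standard form: now -2*x*cos(x) + 2*sin(x).
Answer: -2*x*cos(x) + 2*sin(x).


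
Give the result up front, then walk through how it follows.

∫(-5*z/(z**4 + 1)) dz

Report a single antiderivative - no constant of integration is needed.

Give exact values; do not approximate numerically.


The answer is -5*atan(z**2)/2.
Step 1. Substitute u = z**2, turning ∫(-5*z/(z**4 + 1)) dz into ∫(-5/(2*(u**2 + 1))) du: now ∫(-5/(2*(u**2 + 1))) du.
Step 2. Evaluate the standard form: now -5*atan(u)/2.
Step 3. Substitute back u = z**2: now -5*atan(z**2)/2.
Answer: -5*atan(z**2)/2.


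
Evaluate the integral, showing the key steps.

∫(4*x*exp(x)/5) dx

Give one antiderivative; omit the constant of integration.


Step 1. Integrate ∫(4*x*exp(x)/5) dx by parts with u = x, dv = (4*exp(x)/5) dx, so v = 4*exp(x)/5: now 4*x*exp(x)/5 + ∫(-4*exp(x)/5) dx.
Step 2. Evaluate the standard form: now 4*x*exp(x)/5 - 4*exp(x)/5.
Answer: 4*x*exp(x)/5 - 4*exp(x)/5.


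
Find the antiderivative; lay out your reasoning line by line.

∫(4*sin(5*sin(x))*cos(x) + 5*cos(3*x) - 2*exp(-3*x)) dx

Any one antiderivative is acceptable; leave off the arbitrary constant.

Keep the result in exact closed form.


Step 1. Rewrite: now ∫(4*sin(5*sin(x))*cos(x)) dx + ∫(-2*exp(-3*x)) dx + ∫(5*cos(3*x)) dx.
Step 2. Evaluate the standard form: now 5*sin(3*x)/3 + ∫(4*sin(5*sin(x))*cos(x)) dx + ∫(-2*exp(-3*x)) dx.
Step 3. Evaluate the standard form: now 5*sin(3*x)/3 + ∫(4*sin(5*sin(x))*cos(x)) dx + 2*exp(-3*x)/3.
Step 4. Substitute u = sin(x), turning ∫(4*sin(5*sin(x))*cos(x)) dx into ∫(4*sin(5*u)) du: now 5*sin(3*x)/3 + ∫(4*sin(5*u)) du + 2*exp(-3*x)/3.
Step 5. Evaluate the standard form: now 5*sin(3*x)/3 - 4*cos(5*u)/5 + 2*exp(-3*x)/3.
Step 6. Substitute back u = sin(x): now 5*sin(3*x)/3 - 4*cos(5*sin(x))/5 + 2*exp(-3*x)/3.
Answer: 5*sin(3*x)/3 - 4*cos(5*sin(x))/5 + 2*exp(-3*x)/3.


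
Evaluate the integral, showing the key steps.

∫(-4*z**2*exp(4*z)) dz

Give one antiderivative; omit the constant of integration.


Step 1. Integrate ∫(-4*z**2*exp(4*z)) dz by parts with u = z**2, dv = (-4*exp(4*z)) dz, so v = -exp(4*z): now -z**2*exp(4*z) + ∫(2*z*exp(4*z)) dz.
Step 2. Integrate ∫(2*z*exp(4*z)) dz by parts with u = z, dv = (2*exp(4*z)) dz, so v = exp(4*z)/2: now -z**2*exp(4*z) + z*exp(4*z)/2 + ∫(-exp(4*z)/2) dz.
Step 3. Evaluate the standard form: now -z**2*exp(4*z) + z*exp(4*z)/2 - exp(4*z)/8.
Answer: -z**2*exp(4*z) + z*exp(4*z)/2 - exp(4*z)/8.


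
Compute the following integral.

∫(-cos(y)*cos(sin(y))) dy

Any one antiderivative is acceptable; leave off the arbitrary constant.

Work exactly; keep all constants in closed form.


Answer: -sin(sin(y)).


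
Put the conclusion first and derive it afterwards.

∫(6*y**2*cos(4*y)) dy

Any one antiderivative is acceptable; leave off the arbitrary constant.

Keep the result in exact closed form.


The answer is 3*y**2*sin(4*y)/2 + 3*y*cos(4*y)/4 - 3*sin(4*y)/16.
Step 1. Integrate ∫(6*y**2*cos(4*y)) dy by parts with u = y**2, dv = (6*cos(4*y)) dy, so v = 3*sin(4*y)/2: now 3*y**2*sin(4*y)/2 + ∫(-3*y*sin(4*y)) dy.
Step 2. Integrate ∫(-3*y*sin(4*y)) dy by parts with u = y, dv = (-3*sin(4*y)) dy, so v = 3*cos(4*y)/4: now 3*y**2*sin(4*y)/2 + 3*y*cos(4*y)/4 + ∫(-3*cos(4*y)/4) dy.
Step 3. Evaluate the standard form: now 3*y**2*sin(4*y)/2 + 3*y*cos(4*y)/4 - 3*sin(4*y)/16.
Answer: 3*y**2*sin(4*y)/2 + 3*y*cos(4*y)/4 - 3*sin(4*y)/16.


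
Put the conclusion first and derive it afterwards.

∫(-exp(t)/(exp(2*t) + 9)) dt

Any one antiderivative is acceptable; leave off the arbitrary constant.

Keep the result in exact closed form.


The answer is -atan(exp(t)/3)/3.
Step 1. Substitute u = exp(t), turning ∫(-exp(t)/(exp(2*t) + 9)) dt into ∫(-1/(u**2 + 9)) du: now ∫(-1/(u**2 + 9)) du.
Step 2. Evaluate the standard form: now -atan(u/3)/3.
Step 3. Substitute back u = exp(t): now -atan(exp(t)/3)/3.
Answer: -atan(exp(t)/3)/3.


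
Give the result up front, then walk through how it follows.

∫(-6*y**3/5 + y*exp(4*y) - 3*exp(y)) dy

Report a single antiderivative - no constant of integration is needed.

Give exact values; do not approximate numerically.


The answer is -3*y**4/10 + y*exp(4*y)/4 - exp(4*y)/16 - 3*exp(y).
Step 1. Rewrite: now ∫(-6*y**3/5) dy + ∫(y*exp(4*y)) dy + ∫(-3*exp(y)) dy.
Step 2. Integrate ∫(y*exp(4*y)) dy by parts with u = y, dv = (exp(4*y)) dy, so v = exp(4*y)/4: now y*exp(4*y)/4 + ∫(-6*y**3/5) dy + ∫(-3*exp(y)) dy + ∫(-exp(4*y)/4) dy.
Step 3. Evaluate the standard form: now y*exp(4*y)/4 - exp(4*y)/16 + ∫(-6*y**3/5) dy + ∫(-3*exp(y)) dy.
Step 4. Evaluate the standard form: now y*exp(4*y)/4 - exp(4*y)/16 - 3*exp(y) + ∫(-6*y**3/5) dy.
Step 5. Evaluate the standard form: now -3*y**4/10 + y*exp(4*y)/4 - exp(4*y)/16 - 3*exp(y).
Answer: -3*y**4/10 + y*exp(4*y)/4 - exp(4*y)/16 - 3*exp(y).


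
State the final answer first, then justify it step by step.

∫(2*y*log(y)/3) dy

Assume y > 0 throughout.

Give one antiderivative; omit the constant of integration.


The answer is y**2*log(y)/3 - y**2/6.
Step 1. Integrate ∫(2*y*log(y)/3) dy by parts with u = log(y), dv = (2*y/3) dy, so v = y**2/3 [assuming y > 0]: now y**2*log(y)/3 + ∫(-y/3) dy.
Step 2. Evaluate the standard form: now y**2*log(y)/3 - y**2/6.
Answer: y**2*log(y)/3 - y**2/6.


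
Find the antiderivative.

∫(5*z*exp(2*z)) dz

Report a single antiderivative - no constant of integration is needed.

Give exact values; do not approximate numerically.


Answer: 5*z*exp(2*z)/2 - 5*exp(2*z)/4.


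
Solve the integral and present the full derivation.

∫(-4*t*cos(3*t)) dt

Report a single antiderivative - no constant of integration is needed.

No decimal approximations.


Step 1. Integrate ∫(-4*t*cos(3*t)) dt by parts with u = t, dv = (-4*cos(3*t)) dt, so v = -4*sin(3*t)/3: now -4*t*sin(3*t)/3 + ∫(4*sin(3*t)/3) dt.
Step 2. Evaluate the standard form: now -4*t*sin(3*t)/3 - 4*cos(3*t)/9.
Answer: -4*t*sin(3*t)/3 - 4*cos(3*t)/9.


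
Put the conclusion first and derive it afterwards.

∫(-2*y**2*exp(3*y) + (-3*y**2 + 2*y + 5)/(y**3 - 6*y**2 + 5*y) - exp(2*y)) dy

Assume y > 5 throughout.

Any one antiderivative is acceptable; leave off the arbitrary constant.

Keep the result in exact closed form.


The answer is -2*y**2*exp(3*y)/3 + 4*y*exp(3*y)/9 - 4*exp(3*y)/27 - exp(2*y)/2 + log(y) - 3*log(y - 5) - log(y - 1).
Step 1. Rewrite: now ∫(-2*y**2*exp(3*y)) dy + ∫((-3*y**2 + 2*y + 5)/(y**3 - 6*y**2 + 5*y)) dy + ∫(-exp(2*y)) dy.
Step 2. Evaluate the standard form: now -exp(2*y)/2 + ∫(-2*y**2*exp(3*y)) dy + ∫((-3*y**2 + 2*y + 5)/(y**3 - 6*y**2 + 5*y)) dy.
Step 3. Integrate ∫(-2*y**2*exp(3*y)) dy by parts with u = y**2, dv = (-2*exp(3*y)) dy, so v = -2*exp(3*y)/3: now -2*y**2*exp(3*y)/3 - exp(2*y)/2 + ∫(4*y*exp(3*y)/3) dy + ∫((-3*y**2 + 2*y + 5)/(y**3 - 6*y**2 + 5*y)) dy.
Step 4. Integrate ∫(4*y*exp(3*y)/3) dy by parts with u = y, dv = (4*exp(3*y)/3) dy, so v = 4*exp(3*y)/9: now -2*y**2*exp(3*y)/3 + 4*y*exp(3*y)/9 - exp(2*y)/2 + ∫((-3*y**2 + 2*y + 5)/(y**3 - 6*y**2 + 5*y)) dy + ∫(-4*exp(3*y)/9) dy.
Step 5. Evaluate the standard form: now -2*y**2*exp(3*y)/3 + 4*y*exp(3*y)/9 - 4*exp(3*y)/27 - exp(2*y)/2 + ∫((-3*y**2 + 2*y + 5)/(y**3 - 6*y**2 + 5*y)) dy.
Step 6. Decompose ∫((-3*y**2 + 2*y + 5)/(y**3 - 6*y**2 + 5*y)) dy by partial fractions, (-3*y**2 + 2*y + 5)/(y**3 - 6*y**2 + 5*y) = -1/(y - 1) - 3/(y - 5) + 1/y: now -2*y**2*exp(3*y)/3 + 4*y*exp(3*y)/9 - 4*exp(3*y)/27 - exp(2*y)/2 + ∫(1/y) dy + ∫(-3/(y - 5)) dy + ∫(-1/(y - 1)) dy.
Step 7. Evaluate the standard form [assuming y > 0]: now -2*y**2*exp(3*y)/3 + 4*y*exp(3*y)/9 - 4*exp(3*y)/27 - exp(2*y)/2 + log(y) + ∫(-3/(y - 5)) dy + ∫(-1/(y - 1)) dy.
Step 8. Evaluate the standard form [assuming y > 5]: now -2*y**2*exp(3*y)/3 + 4*y*exp(3*y)/9 - 4*exp(3*y)/27 - exp(2*y)/2 + log(y) - 3*log(y - 5) + ∫(-1/(y - 1)) dy.
Step 9. Evaluate the standard form [assuming y > 1]: now -2*y**2*exp(3*y)/3 + 4*y*exp(3*y)/9 - 4*exp(3*y)/27 - exp(2*y)/2 + log(y) - 3*log(y - 5) - log(y - 1).
Answer: -2*y**2*exp(3*y)/3 + 4*y*exp(3*y)/9 - 4*exp(3*y)/27 - exp(2*y)/2 + log(y) - 3*log(y - 5) - log(y - 1).


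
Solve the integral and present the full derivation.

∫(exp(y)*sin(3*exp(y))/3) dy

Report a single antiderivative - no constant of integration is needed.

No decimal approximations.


Step 1. Substitute u = exp(y), turning ∫(exp(y)*sin(3*exp(y))/3) dy into ∫(sin(3*u)/3) du: now ∫(sin(3*u)/3) du.
Step 2. Evaluate the standard form: now -cos(3*u)/9.
Step 3. Substitute back u = exp(y): now -cos(3*exp(y))/9.
Answer: -cos(3*exp(y))/9.


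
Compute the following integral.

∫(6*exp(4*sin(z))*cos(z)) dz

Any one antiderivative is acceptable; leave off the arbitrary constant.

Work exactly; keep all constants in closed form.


Answer: 3*exp(4*sin(z))/2.


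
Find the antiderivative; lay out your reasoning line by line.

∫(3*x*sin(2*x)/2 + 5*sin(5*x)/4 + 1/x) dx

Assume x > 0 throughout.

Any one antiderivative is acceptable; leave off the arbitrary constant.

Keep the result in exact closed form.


Step 1. Rewrite: now ∫(1/x) dx + ∫(3*x*sin(2*x)/2) dx + ∫(5*sin(5*x)/4) dx.
Step 2. Evaluate the standard form: now -cos(5*x)/4 + ∫(1/x) dx + ∫(3*x*sin(2*x)/2) dx.
Step 3. Integrate ∫(3*x*sin(2*x)/2) dx by parts with u = x, dv = (3*sin(2*x)/2) dx, so v = -3*cos(2*x)/4: now -3*x*cos(2*x)/4 - cos(5*x)/4 + ∫(1/x) dx + ∫(3*cos(2*x)/4) dx.
Step 4. Evaluate the standard form: now -3*x*cos(2*x)/4 + 3*sin(2*x)/8 - cos(5*x)/4 + ∫(1/x) dx.
Step 5. Evaluate the standard form [assuming x > 0]: now -3*x*cos(2*x)/4 + log(x) + 3*sin(2*x)/8 - cos(5*x)/4.
Answer: -3*x*cos(2*x)/4 + log(x) + 3*sin(2*x)/8 - cos(5*x)/4.


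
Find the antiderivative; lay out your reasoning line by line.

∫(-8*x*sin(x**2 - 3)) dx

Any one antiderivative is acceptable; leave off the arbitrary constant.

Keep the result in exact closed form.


Step 1. Substitute u = x**2 - 3, turning ∫(-8*x*sin(x**2 - 3)) dx into ∫(-4*sin(u)) du: now ∫(-4*sin(u)) du.
Step 2. Evaluate the standard form: now 4*cos(u).
Step 3. Substitute back u = x**2 - 3: now 4*cos(x**2 - 3).
Answer: 4*cos(x**2 - 3).


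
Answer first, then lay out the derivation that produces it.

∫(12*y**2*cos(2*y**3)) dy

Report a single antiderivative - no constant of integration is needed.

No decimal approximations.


The answer is 2*sin(2*y**3).
Step 1. Substitute u = y**3, turning ∫(12*y**2*cos(2*y**3)) dy into ∫(4*cos(2*u)) du: now ∫(4*cos(2*u)) du.
Step 2. Evaluate the standard form: now 2*sin(2*u).
Step 3. Substitute back u = y**3: now 2*sin(2*y**3).
Answer: 2*sin(2*y**3).


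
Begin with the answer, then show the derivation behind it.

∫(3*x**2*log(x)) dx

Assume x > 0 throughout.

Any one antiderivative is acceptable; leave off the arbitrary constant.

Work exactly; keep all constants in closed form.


The answer is x**3*log(x) - x**3/3.
Step 1. Integrate ∫(3*x**2*log(x)) dx by parts with u = log(x), dv = (3*x**2) dx, so v = x**3 [assuming x > 0]: now x**3*log(x) + ∫(-x**2) dx.
Step 2. Evaluate the standard form: now x**3*log(x) - x**3/3.
Answer: x**3*log(x) - x**3/3.


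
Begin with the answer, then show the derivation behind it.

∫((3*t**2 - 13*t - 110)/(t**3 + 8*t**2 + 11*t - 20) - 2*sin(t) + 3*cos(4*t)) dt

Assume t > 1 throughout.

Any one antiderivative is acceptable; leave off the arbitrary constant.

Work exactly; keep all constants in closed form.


The answer is -4*log(t - 1) + 2*log(t + 4) + 5*log(t + 5) + 3*sin(4*t)/4 + 2*cos(t).
Step 1. Rewrite: now ∫((3*t**2 - 13*t - 110)/(t**3 + 8*t**2 + 11*t - 20)) dt + ∫(-2*sin(t)) dt + ∫(3*cos(4*t)) dt.
Step 2. Evaluate the standard form: now 2*cos(t) + ∫((3*t**2 - 13*t - 110)/(t**3 + 8*t**2 + 11*t - 20)) dt + ∫(3*cos(4*t)) dt.
Step 3. Decompose ∫((3*t**2 - 13*t - 110)/(t**3 + 8*t**2 + 11*t - 20)) dt by partial fractions, (3*t**2 - 13*t - 110)/(t**3 + 8*t**2 + 11*t - 20) = 5/(t + 5) + 2/(t + 4) - 4/(t - 1): now 2*cos(t) + ∫(-4/(t - 1)) dt + ∫(2/(t + 4)) dt + ∫(5/(t + 5)) dt + ∫(3*cos(4*t)) dt.
Step 4. Evaluate the standard form [assuming t > -4]: now 2*log(t + 4) + 2*cos(t) + ∫(-4/(t - 1)) dt + ∫(5/(t + 5)) dt + ∫(3*cos(4*t)) dt.
Step 5. Evaluate the standard form [assuming t > -5]: now 2*log(t + 4) + 5*log(t + 5) + 2*cos(t) + ∫(-4/(t - 1)) dt + ∫(3*cos(4*t)) dt.
Step 6. Evaluate the standard form [assuming t > 1]: now -4*log(t - 1) + 2*log(t + 4) + 5*log(t + 5) + 2*cos(t) + ∫(3*cos(4*t)) dt.
Step 7. Evaluate the standard form: now -4*log(t - 1) + 2*log(t + 4) + 5*log(t + 5) + 3*sin(4*t)/4 + 2*cos(t).
Answer: -4*log(t - 1) + 2*log(t + 4) + 5*log(t + 5) + 3*sin(4*t)/4 + 2*cos(t).


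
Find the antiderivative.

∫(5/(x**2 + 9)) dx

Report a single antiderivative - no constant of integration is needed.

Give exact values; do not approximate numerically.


Answer: 5*atan(x/3)/3.


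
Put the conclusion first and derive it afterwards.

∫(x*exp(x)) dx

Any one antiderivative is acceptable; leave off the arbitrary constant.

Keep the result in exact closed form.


The answer is x*exp(x) - exp(x).
Step 1. Integrate ∫(x*exp(x)) dx by parts with u = x, dv = (exp(x)) dx, so v = exp(x): now x*exp(x) + ∫(-exp(x)) dx.
Step 2. Evaluate the standard form: now x*exp(x) - exp(x).
Answer: x*exp(x) - exp(x).


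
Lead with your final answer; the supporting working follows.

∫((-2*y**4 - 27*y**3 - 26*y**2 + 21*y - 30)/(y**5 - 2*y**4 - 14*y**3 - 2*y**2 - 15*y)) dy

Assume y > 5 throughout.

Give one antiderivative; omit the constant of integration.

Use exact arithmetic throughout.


The answer is 2*log(y) - 5*log(y - 5) + log(y + 3) - 3*atan(y).
Step 1. Decompose ∫((-2*y**4 - 27*y**3 - 26*y**2 + 21*y - 30)/(y**5 - 2*y**4 - 14*y**3 - 2*y**2 - 15*y)) dy by partial fractions, (-2*y**4 - 27*y**3 - 26*y**2 + 21*y - 30)/(y**5 - 2*y**4 - 14*y**3 - 2*y**2 - 15*y) = -3/(y**2 + 1) + 1/(y + 3) - 5/(y - 5) + 2/y: now ∫(2/y) dy + ∫(-5/(y - 5)) dy + ∫(1/(y + 3)) dy + ∫(-3/(y**2 + 1)) dy.
Step 2. Evaluate the standard form [assuming y > -3]: now log(y + 3) + ∫(2/y) dy + ∫(-5/(y - 5)) dy + ∫(-3/(y**2 + 1)) dy.
Step 3. Evaluate the standard form [assuming y > 5]: now -5*log(y - 5) + log(y + 3) + ∫(2/y) dy + ∫(-3/(y**2 + 1)) dy.
Step 4. Evaluate the standard form [assuming y > 0]: now 2*log(y) - 5*log(y - 5) + log(y + 3) + ∫(-3/(y**2 + 1)) dy.
Step 5. Evaluate the standard form: now 2*log(y) - 5*log(y - 5) + log(y + 3) - 3*atan(y).
Answer: 2*log(y) - 5*log(y - 5) + log(y + 3) - 3*atan(y).


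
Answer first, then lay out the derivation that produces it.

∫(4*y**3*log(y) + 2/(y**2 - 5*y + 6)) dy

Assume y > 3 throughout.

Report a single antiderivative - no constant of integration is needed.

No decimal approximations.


The answer is y**4*log(y) - y**4/4 + 2*log(y - 3) - 2*log(y - 2).
Step 1. Rewrite: now ∫(4*y**3*log(y)) dy + ∫(2/(y**2 - 5*y + 6)) dy.
Step 2. Integrate ∫(4*y**3*log(y)) dy by parts with u = log(y), dv = (4*y**3) dy, so v = y**4 [assuming y > 0]: now y**4*log(y) + ∫(-y**3) dy + ∫(2/(y**2 - 5*y + 6)) dy.
Step 3. Evaluate the standard form: now y**4*log(y) - y**4/4 + ∫(2/(y**2 - 5*y + 6)) dy.
Step 4. Decompose ∫(2/(y**2 - 5*y + 6)) dy by partial fractions, 2/(y**2 - 5*y + 6) = -2/(y - 2) + 2/(y - 3): now y**4*log(y) - y**4/4 + ∫(2/(y - 3)) dy + ∫(-2/(y - 2)) dy.
Step 5. Evaluate the standard form [assuming y > 3]: now y**4*log(y) - y**4/4 + 2*log(y - 3) + ∫(-2/(y - 2)) dy.
Step 6. Evaluate the standard form [assuming y > 2]: now y**4*log(y) - y**4/4 + 2*log(y - 3) - 2*log(y - 2).
Answer: y**4*log(y) - y**4/4 + 2*log(y - 3) - 2*log(y - 2).


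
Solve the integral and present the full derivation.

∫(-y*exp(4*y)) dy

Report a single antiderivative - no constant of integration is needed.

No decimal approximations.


Step 1. Integrate ∫(-y*exp(4*y)) dy by parts with u = y, dv = (-exp(4*y)) dy, so v = -exp(4*y)/4: now -y*exp(4*y)/4 + ∫(exp(4*y)/4) dy.
Step 2. Evaluate the standard form: now -y*exp(4*y)/4 + exp(4*y)/16.
Answer: -y*exp(4*y)/4 + exp(4*y)/16.


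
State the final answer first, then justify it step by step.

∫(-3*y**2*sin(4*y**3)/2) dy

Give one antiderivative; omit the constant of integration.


The answer is cos(4*y**3)/8.
Step 1. Substitute u = y**3, turning ∫(-3*y**2*sin(4*y**3)/2) dy into ∫(-sin(4*u)/2) du: now ∫(-sin(4*u)/2) du.
Step 2. Evaluate the standard form: now cos(4*u)/8.
Step 3. Substitute back u = y**3: now cos(4*y**3)/8.
Answer: cos(4*y**3)/8.


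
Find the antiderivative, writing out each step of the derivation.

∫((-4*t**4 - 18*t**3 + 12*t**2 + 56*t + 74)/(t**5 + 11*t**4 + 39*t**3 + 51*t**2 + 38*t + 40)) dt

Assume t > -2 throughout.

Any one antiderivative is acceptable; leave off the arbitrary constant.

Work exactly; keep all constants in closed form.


Step 1. Decompose ∫((-4*t**4 - 18*t**3 + 12*t**2 + 56*t + 74)/(t**5 + 11*t**4 + 39*t**3 + 51*t**2 + 38*t + 40)) dt by partial fractions, (-4*t**4 - 18*t**3 + 12*t**2 + 56*t + 74)/(t**5 + 11*t**4 + 39*t**3 + 51*t**2 + 38*t + 40) = 2/(t**2 + 1) - 2/(t + 5) - 5/(t + 4) + 3/(t + 2): now ∫(3/(t + 2)) dt + ∫(-5/(t + 4)) dt + ∫(-2/(t + 5)) dt + ∫(2/(t**2 + 1)) dt.
Step 2. Evaluate the standard form [assuming t > -4]: now -5*log(t + 4) + ∫(3/(t + 2)) dt + ∫(-2/(t + 5)) dt + ∫(2/(t**2 + 1)) dt.
Step 3. Evaluate the standard form [assuming t > -5]: now -5*log(t + 4) - 2*log(t + 5) + ∫(3/(t + 2)) dt + ∫(2/(t**2 + 1)) dt.
Step 4. Evaluate the standard form [assuming t > -2]: now 3*log(t + 2) - 5*log(t + 4) - 2*log(t + 5) + ∫(2/(t**2 + 1)) dt.
Step 5. Evaluate the standard form: now 3*log(t + 2) - 5*log(t + 4) - 2*log(t + 5) + 2*atan(t).
Answer: 3*log(t + 2) - 5*log(t + 4) - 2*log(t + 5) + 2*atan(t).


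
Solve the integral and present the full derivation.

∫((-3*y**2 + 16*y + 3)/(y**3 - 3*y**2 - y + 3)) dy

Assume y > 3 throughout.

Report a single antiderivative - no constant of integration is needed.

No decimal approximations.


Step 1. Decompose ∫((-3*y**2 + 16*y + 3)/(y**3 - 3*y**2 - y + 3)) dy by partial fractions, (-3*y**2 + 16*y + 3)/(y**3 - 3*y**2 - y + 3) = -2/(y + 1) - 4/(y - 1) + 3/(y - 3): now ∫(3/(y - 3)) dy + ∫(-4/(y - 1)) dy + ∫(-2/(y + 1)) dy.
Step 2. Evaluate the standard form [assuming y > 3]: now 3*log(y - 3) + ∫(-4/(y - 1)) dy + ∫(-2/(y + 1)) dy.
Step 3. Evaluate the standard form [assuming y > 1]: now 3*log(y - 3) - 4*log(y - 1) + ∫(-2/(y + 1)) dy.
Step 4. Evaluate the standard form [assuming y > -1]: now 3*log(y - 3) - 4*log(y - 1) - 2*log(y + 1).
Answer: 3*log(y - 3) - 4*log(y - 1) - 2*log(y + 1).


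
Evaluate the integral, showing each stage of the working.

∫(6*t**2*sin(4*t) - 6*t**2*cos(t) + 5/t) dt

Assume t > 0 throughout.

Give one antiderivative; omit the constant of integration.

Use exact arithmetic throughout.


Step 1. Rewrite: now ∫(5/t) dt + ∫(6*t**2*sin(4*t)) dt + ∫(-6*t**2*cos(t)) dt.
Step 2. Evaluate the standard form [assuming t > 0]: now 5*log(t) + ∫(6*t**2*sin(4*t)) dt + ∫(-6*t**2*cos(t)) dt.
Step 3. Integrate ∫(6*t**2*sin(4*t)) dt by parts with u = t**2, dv = (6*sin(4*t)) dt, so v = -3*cos(4*t)/2: now -3*t**2*cos(4*t)/2 + 5*log(t) + ∫(3*t*cos(4*t)) dt + ∫(-6*t**2*cos(t)) dt.
Step 4. Integrate ∫(3*t*cos(4*t)) dt by parts with u = t, dv = (3*cos(4*t)) dt, so v = 3*sin(4*t)/4: now -3*t**2*cos(4*t)/2 + 3*t*sin(4*t)/4 + 5*log(t) + ∫(-6*t**2*cos(t)) dt + ∫(-3*sin(4*t)/4) dt.
Step 5. Evaluate the standard form: now -3*t**2*cos(4*t)/2 + 3*t*sin(4*t)/4 + 5*log(t) + 3*cos(4*t)/16 + ∫(-6*t**2*cos(t)) dt.
Step 6. Integrate ∫(-6*t**2*cos(t)) dt by parts with u = t**2, dv = (-6*cos(t)) dt, so v = -6*sin(t): now -6*t**2*sin(t) - 3*t**2*cos(4*t)/2 + 3*t*sin(4*t)/4 + 5*log(t) + 3*cos(4*t)/16 + ∫(12*t*sin(t)) dt.
Step 7. Integrate ∫(12*t*sin(t)) dt by parts with u = t, dv = (12*sin(t)) dt, so v = -12*cos(t): now -6*t**2*sin(t) - 3*t**2*cos(4*t)/2 + 3*t*sin(4*t)/4 - 12*t*cos(t) + 5*log(t) + 3*cos(4*t)/16 + ∫(12*cos(t)) dt.
Step 8. Evaluate the standard form: now -6*t**2*sin(t) - 3*t**2*cos(4*t)/2 + 3*t*sin(4*t)/4 - 12*t*cos(t) + 5*log(t) + 12*sin(t) + 3*cos(4*t)/16.
Answer: -6*t**2*sin(t) - 3*t**2*cos(4*t)/2 + 3*t*sin(4*t)/4 - 12*t*cos(t) + 5*log(t) + 12*sin(t) + 3*cos(4*t)/16.


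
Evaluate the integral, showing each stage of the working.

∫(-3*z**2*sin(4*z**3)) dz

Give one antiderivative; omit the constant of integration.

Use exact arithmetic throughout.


Step 1. Substitute u = z**3, turning ∫(-3*z**2*sin(4*z**3)) dz into ∫(-sin(4*u)) du: now ∫(-sin(4*u)) du.
Step 2. Evaluate the standard form: now cos(4*u)/4.
Step 3. Substitute back u = z**3: now cos(4*z**3)/4.
Answer: cos(4*z**3)/4.


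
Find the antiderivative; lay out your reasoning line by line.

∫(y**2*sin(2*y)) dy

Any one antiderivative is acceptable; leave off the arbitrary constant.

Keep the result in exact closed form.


Step 1. Integrate ∫(y**2*sin(2*y)) dy by parts with u = y**2, dv = (sin(2*y)) dy, so v = -cos(2*y)/2: now -y**2*cos(2*y)/2 + ∫(y*cos(2*y)) dy.
Step 2. Integrate ∫(y*cos(2*y)) dy by parts with u = y, dv = (cos(2*y)) dy, so v = sin(2*y)/2: now -y**2*cos(2*y)/2 + y*sin(2*y)/2 + ∫(-sin(2*y)/2) dy.
Step 3. Evaluate the standard form: now -y**2*cos(2*y)/2 + y*sin(2*y)/2 + cos(2*y)/4.
Answer: -y**2*cos(2*y)/2 + y*sin(2*y)/2 + cos(2*y)/4.


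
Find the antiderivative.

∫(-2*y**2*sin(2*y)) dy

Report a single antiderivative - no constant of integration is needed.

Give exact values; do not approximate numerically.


Answer: y**2*cos(2*y) - y*sin(2*y) - cos(2*y)/2.


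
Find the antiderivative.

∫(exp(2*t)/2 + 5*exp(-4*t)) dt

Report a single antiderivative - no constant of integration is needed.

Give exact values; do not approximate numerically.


Answer: exp(2*t)/4 - 5*exp(-4*t)/4.


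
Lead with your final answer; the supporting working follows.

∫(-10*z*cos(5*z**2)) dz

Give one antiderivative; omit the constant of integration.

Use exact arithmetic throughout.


The answer is -sin(5*z**2).
Step 1. Substitute u = z**2, turning ∫(-10*z*cos(5*z**2)) dz into ∫(-5*cos(5*u)) du: now ∫(-5*cos(5*u)) du.
Step 2. Evaluate the standard form: now -sin(5*u).
Step 3. Substitute back u = z**2: now -sin(5*z**2).
Answer: -sin(5*z**2).


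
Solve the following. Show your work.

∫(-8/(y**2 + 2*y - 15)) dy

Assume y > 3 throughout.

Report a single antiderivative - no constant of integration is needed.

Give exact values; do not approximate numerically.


Step 1. Decompose ∫(-8/(y**2 + 2*y - 15)) dy by partial fractions, -8/(y**2 + 2*y - 15) = 1/(y + 5) - 1/(y - 3): now ∫(-1/(y - 3)) dy + ∫(1/(y + 5)) dy.
Step 2. Evaluate the standard form [assuming y > 3]: now -log(y - 3) + ∫(1/(y + 5)) dy.
Step 3. Evaluate the standard form [assuming y > -5]: now -log(y - 3) + log(y + 5).
Answer: -log(y - 3) + log(y + 5).


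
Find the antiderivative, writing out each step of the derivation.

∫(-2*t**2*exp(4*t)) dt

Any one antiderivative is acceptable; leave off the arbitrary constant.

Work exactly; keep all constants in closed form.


Step 1. Integrate ∫(-2*t**2*exp(4*t)) dt by parts with u = t**2, dv = (-2*exp(4*t)) dt, so v = -exp(4*t)/2: now -t**2*exp(4*t)/2 + ∫(t*exp(4*t)) dt.
Step 2. Integrate ∫(t*exp(4*t)) dt by parts with u = t, dv = (exp(4*t)) dt, so v = exp(4*t)/4: now -t**2*exp(4*t)/2 + t*exp(4*t)/4 + ∫(-exp(4*t)/4) dt.
Step 3. Evaluate the standard form: now -t**2*exp(4*t)/2 + t*exp(4*t)/4 - exp(4*t)/16.
Answer: -t**2*exp(4*t)/2 + t*exp(4*t)/4 - exp(4*t)/16.


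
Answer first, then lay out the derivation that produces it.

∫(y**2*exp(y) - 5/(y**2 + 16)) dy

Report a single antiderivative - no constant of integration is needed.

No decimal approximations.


The answer is y**2*exp(y) - 2*y*exp(y) + 2*exp(y) - 5*atan(y/4)/4.
Step 1. Rewrite: now ∫(y**2*exp(y)) dy + ∫(-5/(y**2 + 16)) dy.
Step 2. Integrate ∫(y**2*exp(y)) dy by parts with u = y**2, dv = (exp(y)) dy, so v = exp(y): now y**2*exp(y) + ∫(-2*y*exp(y)) dy + ∫(-5/(y**2 + 16)) dy.
Step 3. Integrate ∫(-2*y*exp(y)) dy by parts with u = y, dv = (-2*exp(y)) dy, so v = -2*exp(y): now y**2*exp(y) - 2*y*exp(y) + ∫(-5/(y**2 + 16)) dy + ∫(2*exp(y)) dy.
Step 4. Evaluate the standard form: now y**2*exp(y) - 2*y*exp(y) + 2*exp(y) + ∫(-5/(y**2 + 16)) dy.
Step 5. Evaluate the standard form: now y**2*exp(y) - 2*y*exp(y) + 2*exp(y) - 5*atan(y/4)/4.
Answer: y**2*exp(y) - 2*y*exp(y) + 2*exp(y) - 5*atan(y/4)/4.


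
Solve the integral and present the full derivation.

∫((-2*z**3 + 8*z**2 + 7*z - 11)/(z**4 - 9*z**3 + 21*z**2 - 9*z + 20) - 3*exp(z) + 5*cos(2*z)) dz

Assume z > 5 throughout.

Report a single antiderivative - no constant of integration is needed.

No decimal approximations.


Step 1. Rewrite: now ∫((-2*z**3 + 8*z**2 + 7*z - 11)/(z**4 - 9*z**3 + 21*z**2 - 9*z + 20)) dz + ∫(-3*exp(z)) dz + ∫(5*cos(2*z)) dz.
Step 2. Evaluate the standard form: now -3*exp(z) + ∫((-2*z**3 + 8*z**2 + 7*z - 11)/(z**4 - 9*z**3 + 21*z**2 - 9*z + 20)) dz + ∫(5*cos(2*z)) dz.
Step 3. Evaluate the standard form: now -3*exp(z) + 5*sin(2*z)/2 + ∫((-2*z**3 + 8*z**2 + 7*z - 11)/(z**4 - 9*z**3 + 21*z**2 - 9*z + 20)) dz.
Step 4. Decompose ∫((-2*z**3 + 8*z**2 + 7*z - 11)/(z**4 - 9*z**3 + 21*z**2 - 9*z + 20)) dz by partial fractions, (-2*z**3 + 8*z**2 + 7*z - 11)/(z**4 - 9*z**3 + 21*z**2 - 9*z + 20) = -1/(z**2 + 1) - 1/(z - 4) - 1/(z - 5): now -3*exp(z) + 5*sin(2*z)/2 + ∫(-1/(z - 5)) dz + ∫(-1/(z - 4)) dz + ∫(-1/(z**2 + 1)) dz.
Step 5. Evaluate the standard form [assuming z > 5]: now -3*exp(z) - log(z - 5) + 5*sin(2*z)/2 + ∫(-1/(z - 4)) dz + ∫(-1/(z**2 + 1)) dz.
Step 6. Evaluate the standard form [assuming z > 4]: now -3*exp(z) - log(z - 5) - log(z - 4) + 5*sin(2*z)/2 + ∫(-1/(z**2 + 1)) dz.
Step 7. Evaluate the standard form: now -3*exp(z) - log(z - 5) - log(z - 4) + 5*sin(2*z)/2 - atan(z).
Answer: -3*exp(z) - log(z - 5) - log(z - 4) + 5*sin(2*z)/2 - atan(z).


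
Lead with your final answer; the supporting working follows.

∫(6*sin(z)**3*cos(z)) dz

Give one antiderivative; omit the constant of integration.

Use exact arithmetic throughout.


The answer is 3*sin(z)**4/2.
Step 1. Substitute u = sin(z), turning ∫(6*sin(z)**3*cos(z)) dz into ∫(6*u**3) du: now ∫(6*u**3) du.
Step 2. Evaluate the standard form: now 3*u**4/2.
Step 3. Substitute back u = sin(z): now 3*sin(z)**4/2.
Answer: 3*sin(z)**4/2.


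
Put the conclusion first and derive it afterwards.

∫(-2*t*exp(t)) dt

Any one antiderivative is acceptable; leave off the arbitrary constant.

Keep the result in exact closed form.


The answer is -2*t*exp(t) + 2*exp(t).
Step 1. Integrate ∫(-2*t*exp(t)) dt by parts with u = t, dv = (-2*exp(t)) dt, so v = -2*exp(t): now -2*t*exp(t) + ∫(2*exp(t)) dt.
Step 2. Evaluate the standard form: now -2*t*exp(t) + 2*exp(t).
Answer: -2*t*exp(t) + 2*exp(t).


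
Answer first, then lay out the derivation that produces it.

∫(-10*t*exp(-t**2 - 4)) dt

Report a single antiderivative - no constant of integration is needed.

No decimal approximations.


The answer is 5*exp(-t**2 - 4).
Step 1. Substitute u = t**2 + 4, turning ∫(-10*t*exp(-t**2 - 4)) dt into ∫(-5*exp(-u)) du: now ∫(-5*exp(-u)) du.
Step 2. Evaluate the standard form: now 5*exp(-u).
Step 3. Substitute back u = t**2 + 4: now 5*exp(-t**2 - 4).
Answer: 5*exp(-t**2 - 4).


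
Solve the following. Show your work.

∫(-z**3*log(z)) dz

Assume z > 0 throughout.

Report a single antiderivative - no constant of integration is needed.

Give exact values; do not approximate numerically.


Step 1. Integrate ∫(-z**3*log(z)) dz by parts with u = log(z), dv = (-z**3) dz, so v = -z**4/4 [assuming z > 0]: now -z**4*log(z)/4 + ∫(z**3/4) dz.
Step 2. Evaluate the standard form: now -z**4*log(z)/4 + z**4/16.
Answer: -z**4*log(z)/4 + z**4/16.


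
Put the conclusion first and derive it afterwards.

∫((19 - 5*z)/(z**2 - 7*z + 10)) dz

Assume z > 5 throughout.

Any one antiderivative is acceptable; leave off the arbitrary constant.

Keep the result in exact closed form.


The answer is -2*log(z - 5) - 3*log(z - 2).
Step 1. Decompose ∫((19 - 5*z)/(z**2 - 7*z + 10)) dz by partial fractions, (19 - 5*z)/(z**2 - 7*z + 10) = -3/(z - 2) - 2/(z - 5): now ∫(-2/(z - 5)) dz + ∫(-3/(z - 2)) dz.
Step 2. Evaluate the standard form [assuming z > 5]: now -2*log(z - 5) + ∫(-3/(z - 2)) dz.
Step 3. Evaluate the standard form [assuming z > 2]: now -2*log(z - 5) - 3*log(z - 2).
Answer: -2*log(z - 5) - 3*log(z - 2).


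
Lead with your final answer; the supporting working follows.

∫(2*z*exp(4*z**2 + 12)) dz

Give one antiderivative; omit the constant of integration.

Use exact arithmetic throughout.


The answer is exp(4*z**2 + 12)/4.
Step 1. Substitute u = z**2 + 3, turning ∫(2*z*exp(4*z**2 + 12)) dz into ∫(exp(4*u)) du: now ∫(exp(4*u)) du.
Step 2. Evaluate the standard form: now exp(4*u)/4.
Step 3. Substitute back u = z**2 + 3: now exp(4*z**2 + 12)/4.
Answer: exp(4*z**2 + 12)/4.


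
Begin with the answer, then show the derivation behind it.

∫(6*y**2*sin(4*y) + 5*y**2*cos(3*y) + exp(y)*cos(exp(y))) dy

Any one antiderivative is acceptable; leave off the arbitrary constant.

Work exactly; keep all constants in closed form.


The answer is 5*y**2*sin(3*y)/3 - 3*y**2*cos(4*y)/2 + 3*y*sin(4*y)/4 + 10*y*cos(3*y)/9 - 10*sin(3*y)/27 + sin(exp(y)) + 3*cos(4*y)/16.
Step 1. Rewrite: now ∫(6*y**2*sin(4*y)) dy + ∫(5*y**2*cos(3*y)) dy + ∫(exp(y)*cos(exp(y))) dy.
Step 2. Substitute u = exp(y), turning ∫(exp(y)*cos(exp(y))) dy into ∫(cos(u)) du: now ∫(6*y**2*sin(4*y)) dy + ∫(5*y**2*cos(3*y)) dy + ∫(cos(u)) du.
Step 3. Evaluate the standard form: now sin(u) + ∫(6*y**2*sin(4*y)) dy + ∫(5*y**2*cos(3*y)) dy.
Step 4. Substitute back u = exp(y): now sin(exp(y)) + ∫(6*y**2*sin(4*y)) dy + ∫(5*y**2*cos(3*y)) dy.
Step 5. Integrate ∫(6*y**2*sin(4*y)) dy by parts with u = y**2, dv = (6*sin(4*y)) dy, so v = -3*cos(4*y)/2: now -3*y**2*cos(4*y)/2 + sin(exp(y)) + ∫(3*y*cos(4*y)) dy + ∫(5*y**2*cos(3*y)) dy.
Step 6. Integrate ∫(3*y*cos(4*y)) dy by parts with u = y, dv = (3*cos(4*y)) dy, so v = 3*sin(4*y)/4: now -3*y**2*cos(4*y)/2 + 3*y*sin(4*y)/4 + sin(exp(y)) + ∫(5*y**2*cos(3*y)) dy + ∫(-3*sin(4*y)/4) dy.
Step 7. Evaluate the standard form: now -3*y**2*cos(4*y)/2 + 3*y*sin(4*y)/4 + sin(exp(y)) + 3*cos(4*y)/16 + ∫(5*y**2*cos(3*y)) dy.
Step 8. Integrate ∫(5*y**2*cos(3*y)) dy by parts with u = y**2, dv = (5*cos(3*y)) dy, so v = 5*sin(3*y)/3: now 5*y**2*sin(3*y)/3 - 3*y**2*cos(4*y)/2 + 3*y*sin(4*y)/4 + sin(exp(y)) + 3*cos(4*y)/16 + ∫(-10*y*sin(3*y)/3) dy.
Step 9. Integrate ∫(-10*y*sin(3*y)/3) dy by parts with u = y, dv = (-10*sin(3*y)/3) dy, so v = 10*cos(3*y)/9: now 5*y**2*sin(3*y)/3 - 3*y**2*cos(4*y)/2 + 3*y*sin(4*y)/4 + 10*y*cos(3*y)/9 + sin(exp(y)) + 3*cos(4*y)/16 + ∫(-10*cos(3*y)/9) dy.
Step 10. Evaluate the standard form: now 5*y**2*sin(3*y)/3 - 3*y**2*cos(4*y)/2 + 3*y*sin(4*y)/4 + 10*y*cos(3*y)/9 - 10*sin(3*y)/27 + sin(exp(y)) + 3*cos(4*y)/16.
Answer: 5*y**2*sin(3*y)/3 - 3*y**2*cos(4*y)/2 + 3*y*sin(4*y)/4 + 10*y*cos(3*y)/9 - 10*sin(3*y)/27 + sin(exp(y)) + 3*cos(4*y)/16.


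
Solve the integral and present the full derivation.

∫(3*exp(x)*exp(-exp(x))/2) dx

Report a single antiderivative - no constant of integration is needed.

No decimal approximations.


Step 1. Substitute u = exp(x), turning ∫(3*exp(x)*exp(-exp(x))/2) dx into ∫(3*exp(-u)/2) du: now ∫(3*exp(-u)/2) du.
Step 2. Evaluate the standard form: now -3*exp(-u)/2.
Step 3. Substitute back u = exp(x): now -3*exp(-exp(x))/2.
Answer: -3*exp(-exp(x))/2.


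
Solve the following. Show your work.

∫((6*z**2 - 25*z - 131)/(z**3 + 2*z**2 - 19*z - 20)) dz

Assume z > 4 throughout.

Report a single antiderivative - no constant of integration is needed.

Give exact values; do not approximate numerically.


Step 1. Decompose ∫((6*z**2 - 25*z - 131)/(z**3 + 2*z**2 - 19*z - 20)) dz by partial fractions, (6*z**2 - 25*z - 131)/(z**3 + 2*z**2 - 19*z - 20) = 4/(z + 5) + 5/(z + 1) - 3/(z - 4): now ∫(-3/(z - 4)) dz + ∫(5/(z + 1)) dz + ∫(4/(z + 5)) dz.
Step 2. Evaluate the standard form [assuming z > -1]: now 5*log(z + 1) + ∫(-3/(z - 4)) dz + ∫(4/(z + 5)) dz.
Step 3. Evaluate the standard form [assuming z > 4]: now -3*log(z - 4) + 5*log(z + 1) + ∫(4/(z + 5)) dz.
Step 4. Evaluate the standard form [assuming z > -5]: now -3*log(z - 4) + 5*log(z + 1) + 4*log(z + 5).
Answer: -3*log(z - 4) + 5*log(z + 1) + 4*log(z + 5).


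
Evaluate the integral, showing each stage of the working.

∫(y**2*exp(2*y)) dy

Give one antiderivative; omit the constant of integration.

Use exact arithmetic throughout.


Step 1. Integrate ∫(y**2*exp(2*y)) dy by parts with u = y**2, dv = (exp(2*y)) dy, so v = exp(2*y)/2: now y**2*exp(2*y)/2 + ∫(-y*exp(2*y)) dy.
Step 2. Integrate ∫(-y*exp(2*y)) dy by parts with u = y, dv = (-exp(2*y)) dy, so v = -exp(2*y)/2: now y**2*exp(2*y)/2 - y*exp(2*y)/2 + ∫(exp(2*y)/2) dy.
Step 3. Evaluate the standard form: now y**2*exp(2*y)/2 - y*exp(2*y)/2 + exp(2*y)/4.
Answer: y**2*exp(2*y)/2 - y*exp(2*y)/2 + exp(2*y)/4.


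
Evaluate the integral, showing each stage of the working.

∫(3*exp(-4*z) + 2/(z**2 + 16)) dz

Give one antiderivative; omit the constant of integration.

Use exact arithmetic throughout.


Step 1. Rewrite: now ∫(2/(z**2 + 16)) dz + ∫(3*exp(-4*z)) dz.
Step 2. Evaluate the standard form: now atan(z/4)/2 + ∫(3*exp(-4*z)) dz.
Step 3. Evaluate the standard form: now atan(z/4)/2 - 3*exp(-4*z)/4.
Answer: atan(z/4)/2 - 3*exp(-4*z)/4.


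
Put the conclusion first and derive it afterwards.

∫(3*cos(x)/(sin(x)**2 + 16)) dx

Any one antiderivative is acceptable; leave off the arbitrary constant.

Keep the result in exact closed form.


The answer is 3*atan(sin(x)/4)/4.
Step 1. Substitute u = sin(x), turning ∫(3*cos(x)/(sin(x)**2 + 16)) dx into ∫(3/(u**2 + 16)) du: now ∫(3/(u**2 + 16)) du.
Step 2. Evaluate the standard form: now 3*atan(u/4)/4.
Step 3. Substitute back u = sin(x): now 3*atan(sin(x)/4)/4.
Answer: 3*atan(sin(x)/4)/4.


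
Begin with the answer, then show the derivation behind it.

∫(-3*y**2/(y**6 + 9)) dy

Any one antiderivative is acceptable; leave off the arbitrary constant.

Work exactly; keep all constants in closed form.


The answer is -atan(y**3/3)/3.
Step 1. Substitute u = y**3, turning ∫(-3*y**2/(y**6 + 9)) dy into ∫(-1/(u**2 + 9)) du: now ∫(-1/(u**2 + 9)) du.
Step 2. Evaluate the standard form: now -atan(u/3)/3.
Step 3. Substitute back u = y**3: now -atan(y**3/3)/3.
Answer: -atan(y**3/3)/3.


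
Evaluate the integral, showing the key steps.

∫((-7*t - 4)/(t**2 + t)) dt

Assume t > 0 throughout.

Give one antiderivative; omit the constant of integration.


Step 1. Decompose ∫((-7*t - 4)/(t**2 + t)) dt by partial fractions, (-7*t - 4)/(t**2 + t) = -3/(t + 1) - 4/t: now ∫(-4/t) dt + ∫(-3/(t + 1)) dt.
Step 2. Evaluate the standard form [assuming t > -1]: now -3*log(t + 1) + ∫(-4/t) dt.
Step 3. Evaluate the standard form [assuming t > 0]: now -4*log(t) - 3*log(t + 1).
Answer: -4*log(t) - 3*log(t + 1).


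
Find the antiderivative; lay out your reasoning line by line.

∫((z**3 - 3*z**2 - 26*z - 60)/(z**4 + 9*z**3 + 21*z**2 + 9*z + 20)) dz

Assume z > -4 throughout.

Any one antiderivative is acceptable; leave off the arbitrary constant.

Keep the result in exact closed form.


Step 1. Decompose ∫((z**3 - 3*z**2 - 26*z - 60)/(z**4 + 9*z**3 + 21*z**2 + 9*z + 20)) dz by partial fractions, (z**3 - 3*z**2 - 26*z - 60)/(z**4 + 9*z**3 + 21*z**2 + 9*z + 20) = -3/(z**2 + 1) + 5/(z + 5) - 4/(z + 4): now ∫(-4/(z + 4)) dz + ∫(5/(z + 5)) dz + ∫(-3/(z**2 + 1)) dz.
Step 2. Evaluate the standard form [assuming z > -5]: now 5*log(z + 5) + ∫(-4/(z + 4)) dz + ∫(-3/(z**2 + 1)) dz.
Step 3. Evaluate the standard form [assuming z > -4]: now -4*log(z + 4) + 5*log(z + 5) + ∫(-3/(z**2 + 1)) dz.
Step 4. Evaluate the standard form: now -4*log(z + 4) + 5*log(z + 5) - 3*atan(z).
Answer: -4*log(z + 4) + 5*log(z + 5) - 3*atan(z).


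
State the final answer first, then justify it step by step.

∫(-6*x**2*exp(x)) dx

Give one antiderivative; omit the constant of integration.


The answer is -6*x**2*exp(x) + 12*x*exp(x) - 12*exp(x).
Step 1. Integrate ∫(-6*x**2*exp(x)) dx by parts with u = x**2, dv = (-6*exp(x)) dx, so v = -6*exp(x): now -6*x**2*exp(x) + ∫(12*x*exp(x)) dx.
Step 2. Integrate ∫(12*x*exp(x)) dx by parts with u = x, dv = (12*exp(x)) dx, so v = 12*exp(x): now -6*x**2*exp(x) + 12*x*exp(x) + ∫(-12*exp(x)) dx.
Step 3. Evaluate the standard form: now -6*x**2*exp(x) + 12*x*exp(x) - 12*exp(x).
Answer: -6*x**2*exp(x) + 12*x*exp(x) - 12*exp(x).


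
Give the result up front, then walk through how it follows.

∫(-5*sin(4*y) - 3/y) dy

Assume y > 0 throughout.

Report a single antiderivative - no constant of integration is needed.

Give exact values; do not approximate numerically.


The answer is -3*log(y) + 5*cos(4*y)/4.
Step 1. Rewrite: now ∫(-3/y) dy + ∫(-5*sin(4*y)) dy.
Step 2. Evaluate the standard form: now 5*cos(4*y)/4 + ∫(-3/y) dy.
Step 3. Evaluate the standard form [assuming y > 0]: now -3*log(y) + 5*cos(4*y)/4.
Answer: -3*log(y) + 5*cos(4*y)/4.


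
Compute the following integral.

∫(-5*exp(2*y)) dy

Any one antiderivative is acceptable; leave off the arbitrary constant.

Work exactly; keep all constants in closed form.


Answer: -5*exp(2*y)/2.


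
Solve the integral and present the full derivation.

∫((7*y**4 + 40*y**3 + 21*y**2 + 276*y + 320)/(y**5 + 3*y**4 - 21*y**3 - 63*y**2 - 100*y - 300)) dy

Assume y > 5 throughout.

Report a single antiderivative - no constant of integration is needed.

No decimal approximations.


Step 1. Decompose ∫((7*y**4 + 40*y**3 + 21*y**2 + 276*y + 320)/(y**5 + 3*y**4 - 21*y**3 - 63*y**2 - 100*y - 300)) dy by partial fractions, (7*y**4 + 40*y**3 + 21*y**2 + 276*y + 320)/(y**5 + 3*y**4 - 21*y**3 - 63*y**2 - 100*y - 300) = -4/(y**2 + 4) - 2/(y + 5) + 4/(y + 3) + 5/(y - 5): now ∫(5/(y - 5)) dy + ∫(4/(y + 3)) dy + ∫(-2/(y + 5)) dy + ∫(-4/(y**2 + 4)) dy.
Step 2. Evaluate the standard form [assuming y > 5]: now 5*log(y - 5) + ∫(4/(y + 3)) dy + ∫(-2/(y + 5)) dy + ∫(-4/(y**2 + 4)) dy.
Step 3. Evaluate the standard form [assuming y > -3]: now 5*log(y - 5) + 4*log(y + 3) + ∫(-2/(y + 5)) dy + ∫(-4/(y**2 + 4)) dy.
Step 4. Evaluate the standard form [assuming y > -5]: now 5*log(y - 5) + 4*log(y + 3) - 2*log(y + 5) + ∫(-4/(y**2 + 4)) dy.
Step 5. Evaluate the standard form: now 5*log(y - 5) + 4*log(y + 3) - 2*log(y + 5) - 2*atan(y/2).
Answer: 5*log(y - 5) + 4*log(y + 3) - 2*log(y + 5) - 2*atan(y/2).


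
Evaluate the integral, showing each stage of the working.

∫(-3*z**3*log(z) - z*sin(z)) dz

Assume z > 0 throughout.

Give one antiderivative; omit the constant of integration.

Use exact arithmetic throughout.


Step 1. Rewrite: now ∫(-z*sin(z)) dz + ∫(-3*z**3*log(z)) dz.
Step 2. Integrate ∫(-z*sin(z)) dz by parts with u = z, dv = (-sin(z)) dz, so v = cos(z): now z*cos(z) + ∫(-3*z**3*log(z)) dz + ∫(-cos(z)) dz.
Step 3. Evaluate the standard form: now z*cos(z) - sin(z) + ∫(-3*z**3*log(z)) dz.
Step 4. Integrate ∫(-3*z**3*log(z)) dz by parts with u = log(z), dv = (-3*z**3) dz, so v = -3*z**4/4 [assuming z > 0]: now -3*z**4*log(z)/4 + z*cos(z) - sin(z) + ∫(3*z**3/4) dz.
Step 5. Evaluate the standard form: now -3*z**4*log(z)/4 + 3*z**4/16 + z*cos(z) - sin(z).
Answer: -3*z**4*log(z)/4 + 3*z**4/16 + z*cos(z) - sin(z).


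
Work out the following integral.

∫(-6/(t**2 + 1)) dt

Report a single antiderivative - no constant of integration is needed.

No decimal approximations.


Answer: -6*atan(t).


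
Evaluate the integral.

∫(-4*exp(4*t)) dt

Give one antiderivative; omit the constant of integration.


Answer: -exp(4*t).


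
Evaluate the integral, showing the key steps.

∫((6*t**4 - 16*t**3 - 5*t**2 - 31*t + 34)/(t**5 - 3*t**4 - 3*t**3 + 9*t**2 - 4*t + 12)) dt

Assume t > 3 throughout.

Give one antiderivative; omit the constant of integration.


Step 1. Decompose ∫((6*t**4 - 16*t**3 - 5*t**2 - 31*t + 34)/(t**5 - 3*t**4 - 3*t**3 + 9*t**2 - 4*t + 12)) dt by partial fractions, (6*t**4 - 16*t**3 - 5*t**2 - 31*t + 34)/(t**5 - 3*t**4 - 3*t**3 + 9*t**2 - 4*t + 12) = 3/(t**2 + 1) + 3/(t + 2) + 4/(t - 2) - 1/(t - 3): now ∫(-1/(t - 3)) dt + ∫(4/(t - 2)) dt + ∫(3/(t + 2)) dt + ∫(3/(t**2 + 1)) dt.
Step 2. Evaluate the standard form [assuming t > 2]: now 4*log(t - 2) + ∫(-1/(t - 3)) dt + ∫(3/(t + 2)) dt + ∫(3/(t**2 + 1)) dt.
Step 3. Evaluate the standard form [assuming t > -2]: now 4*log(t - 2) + 3*log(t + 2) + ∫(-1/(t - 3)) dt + ∫(3/(t**2 + 1)) dt.
Step 4. Evaluate the standard form [assuming t > 3]: now -log(t - 3) + 4*log(t - 2) + 3*log(t + 2) + ∫(3/(t**2 + 1)) dt.
Step 5. Evaluate the standard form: now -log(t - 3) + 4*log(t - 2) + 3*log(t + 2) + 3*atan(t).
Answer: -log(t - 3) + 4*log(t - 2) + 3*log(t + 2) + 3*atan(t).
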